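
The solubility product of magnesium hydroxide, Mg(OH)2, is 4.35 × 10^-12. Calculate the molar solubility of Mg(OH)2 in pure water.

s ≈ 1.03 × 10^-4 M

Mg(OH)2(s) ⇌ Mg^2+ + 2 OH^-
Ksp = [Mg^2+][OH^-]^2
Let s = molar solubility. Then [Mg^2+] = s and [OH^-] = 2s.
Ksp = s(2s)^2 = 4s^3
Solving, s = (4.35 × 10^-12/4)^(1/3) = 1.03 x 10^-4 M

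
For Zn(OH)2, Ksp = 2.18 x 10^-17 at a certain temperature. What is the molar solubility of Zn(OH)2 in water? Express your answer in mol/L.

s ≈ 1.76e-6 M

Zn(OH)2(s) ⇌ Zn^2+(aq) + 2 OH^-(aq)
Ksp = [Zn^2+][OH^-]^2
For each mole of Zn(OH)2 that dissolves: [Zn^2+] = s, [OH^-] = 2s.
Substituting: Ksp = s(2s)^2 = 4s^3
s = (2.18 x 10^-17 / 4)^(1/3) = 1.76 × 10^-6 M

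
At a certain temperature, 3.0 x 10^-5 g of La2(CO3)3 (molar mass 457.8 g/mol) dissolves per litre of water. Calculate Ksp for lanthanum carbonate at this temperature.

Molar solubility s = (3.0 × 10^-5 g/L) / (457.8 g/mol) = 6.55 x 10^-8 M.
La2(CO3)3(s) <=> 2 La^3+(aq) + 3 CO3^2-(aq)
If s mol/L of La2(CO3)3 dissolves, [La^3+] = 2s and [CO3^2-] = 3s.
Ksp = [La^3+]^2[CO3^2-]^3
Substituting: Ksp = (2s)^2(3s)^3 = 108s^5
Ksp = 108 × (6.55 × 10^-8)^5 = 1.3 x 10^-34

Ksp = 1.3 × 10^-34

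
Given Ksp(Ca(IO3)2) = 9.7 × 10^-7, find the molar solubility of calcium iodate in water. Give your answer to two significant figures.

s ≈ 6.2 x 10^-3 M

Ca(IO3)2(s) ⇌ Ca^2+ + 2 IO3^-
Ksp = [Ca^2+][IO3^-]^2
If s mol/L of Ca(IO3)2 dissolves, [Ca^2+] = s and [IO3^-] = 2s.
Substituting: Ksp = s(2s)^2 = 4s^3
Solving, s = (9.7 × 10^-7/4)^(1/3) = 6.2 x 10^-3 M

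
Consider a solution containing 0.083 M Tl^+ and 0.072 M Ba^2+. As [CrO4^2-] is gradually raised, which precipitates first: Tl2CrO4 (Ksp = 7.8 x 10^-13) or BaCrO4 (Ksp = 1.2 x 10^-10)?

Tl2CrO4

Each salt begins to precipitate when Q = Ksp, i.e. when [CrO4^2-] reaches its threshold.
For Tl2CrO4: 7.8 x 10^-13 = (0.083)^2 × [CrO4^2-]  ⇒  [CrO4^2-] = 1.1 x 10^-10 M.
For BaCrO4: 1.2 x 10^-10 = 0.072 × [CrO4^2-]  ⇒  [CrO4^2-] = 1.7 x 10^-9 M.
The salt with the lower threshold [CrO4^2-] precipitates first: Tl2CrO4.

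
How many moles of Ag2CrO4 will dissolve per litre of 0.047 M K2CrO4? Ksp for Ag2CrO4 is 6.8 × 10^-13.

Ag2CrO4(s) <=> 2 Ag^+(aq) + CrO4^2-(aq)
Ksp = [Ag^+]^2[CrO4^2-]
If s mol/L dissolves here, [Ag^+] = 2s, [CrO4^2-] = 0.047 + s ≈ 0.047 (since CrO4^2- from K2CrO4 dominates).
Ksp ≈ (2s)^2 × 0.047
s = 1.9 x 10^-6 M
Check: s = 1.9 x 10^-6 ≪ 0.047, so the approximation is valid.

s ≈ 1.9 x 10^-6 M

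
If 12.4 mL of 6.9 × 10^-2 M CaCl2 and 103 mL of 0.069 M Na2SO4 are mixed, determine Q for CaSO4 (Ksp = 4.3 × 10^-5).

Total volume = 12.4 + 103 = 115.4 mL.
[Ca^2+] = 6.9 x 10^-2 × (12.4/115.4) = 7.41 × 10^-3 M
[SO4^2-] = 6.9 x 10^-2 × (103/115.4) = 6.16 × 10^-2 M
CaSO4(s) <=> Ca^2+(aq) + SO4^2-(aq), so Q = [Ca^2+][SO4^2-]
Q = (7.41 × 10^-3)(6.16 × 10^-2) = 4.6 × 10^-4
Q > Ksp, so CaSO4 will precipitate.

4.6 × 10^-4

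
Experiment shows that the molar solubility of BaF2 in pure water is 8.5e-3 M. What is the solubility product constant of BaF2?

BaF2(s) ⇌ Ba^2+ + 2 F^-
With molar solubility s: [Ba^2+] = s, [F^-] = 2s.
Ksp = [Ba^2+][F^-]^2
So Ksp = s × (2s)^2 = 4s^3
With s = 8.5 x 10^-3: Ksp = 2.5 × 10^-6

Ksp = 2.5 × 10^-6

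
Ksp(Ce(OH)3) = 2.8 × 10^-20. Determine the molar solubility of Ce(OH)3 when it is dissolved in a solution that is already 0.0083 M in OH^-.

s ≈ 4.9 x 10^-14 M

Ce(OH)3(s) ⇌ Ce^3+(aq) + 3 OH^-(aq)
Ksp = [Ce^3+][OH^-]^3
Let s = moles of Ce(OH)3 that dissolve per litre. [Ce^3+] = s, [OH^-] = 0.0083 + 3s ≈ 0.0083 (common-ion effect: OH^- is already 0.0083 M).
Ksp ≈ s × (0.0083)^3
s = 4.9 × 10^-14 M
Check: 3s = 1.5 × 10^-13 ≪ 0.0083, so the approximation is valid.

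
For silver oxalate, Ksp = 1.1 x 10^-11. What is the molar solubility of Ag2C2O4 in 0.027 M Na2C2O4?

Ag2C2O4(s) ⇌ 2 Ag^+ + C2O4^2-
Ksp = [Ag^+]^2[C2O4^2-]
Let s be the molar solubility in this solution. [Ag^+] = 2s, [C2O4^2-] = 0.027 + s ≈ 0.027 (common-ion effect: C2O4^2- is already 0.027 M).
Ksp ≈ (2s)^2 × 0.027
s = 1.0 × 10^-5 M
Check: s = 1.0 × 10^-5 ≪ 0.027, so the approximation is valid.

1.0 × 10^-5 M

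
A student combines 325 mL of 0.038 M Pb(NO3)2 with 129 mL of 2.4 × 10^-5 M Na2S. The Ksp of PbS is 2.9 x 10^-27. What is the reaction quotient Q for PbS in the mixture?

Total volume = 325 + 129 = 454 mL.
[Pb^2+] = 3.8 × 10^-2 × (325/454) = 2.72 × 10^-2 M
[S^2-] = 2.4 × 10^-5 × (129/454) = 6.82 × 10^-6 M
PbS(s) <=> Pb^2+(aq) + S^2-(aq), so Q = [Pb^2+][S^2-]
Q = (2.72 x 10^-2)(6.82 x 10^-6) = 1.9 x 10^-7
Q > Ksp, so PbS will precipitate.

Q ≈ 1.9 x 10^-7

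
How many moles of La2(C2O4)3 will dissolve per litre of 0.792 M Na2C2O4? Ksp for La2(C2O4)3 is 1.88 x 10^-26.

9.73 x 10^-14 M

La2(C2O4)3(s) ⇌ 2 La^3+ + 3 C2O4^2-
Ksp = [La^3+]^2[C2O4^2-]^3
If s mol/L dissolves here, [La^3+] = 2s, [C2O4^2-] = 0.792 + 3s ≈ 0.792 (since C2O4^2- from Na2C2O4 dominates).
Ksp ≈ (2s)^2 × (0.792)^3
s = 9.73 x 10^-14 M
Check: 3s = 2.9 × 10^-13 ≪ 0.792, so the approximation is valid.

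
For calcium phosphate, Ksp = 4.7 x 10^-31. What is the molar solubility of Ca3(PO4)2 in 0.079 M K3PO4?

Ca3(PO4)2(s) ⇌ 3 Ca^2+ + 2 PO4^3-
Ksp = [Ca^2+]^3[PO4^3-]^2
If s mol/L dissolves here, [Ca^2+] = 3s, [PO4^3-] = 0.079 + 2s ≈ 0.079 (since PO4^3- from K3PO4 dominates).
Ksp ≈ (3s)^3 × (0.079)^2
s = 1.4 × 10^-10 M
Check: 2s = 2.8 x 10^-10 ≪ 0.079, so the approximation is valid.

s ≈ 1.4 × 10^-10 M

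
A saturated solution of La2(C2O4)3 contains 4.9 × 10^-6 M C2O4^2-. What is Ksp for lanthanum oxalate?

La2(C2O4)3(s) ⇌ 2 La^3+ + 3 C2O4^2-
Stoichiometry gives [La^3+] = (2/3)[C2O4^2-] = 3.27 × 10^-6 M.
Ksp = [La^3+]^2[C2O4^2-]^3
Ksp = (3.27 x 10^-6)^2 × (4.9 × 10^-6)^3 = 1.3 x 10^-27

1.3e-27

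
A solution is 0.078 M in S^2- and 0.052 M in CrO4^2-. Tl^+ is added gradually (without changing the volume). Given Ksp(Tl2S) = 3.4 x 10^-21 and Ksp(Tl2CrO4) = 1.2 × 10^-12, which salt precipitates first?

Each salt begins to precipitate when Q = Ksp, i.e. when [Tl^+] reaches its threshold.
For Tl2S: 3.4 x 10^-21 = 0.078 × [Tl^+]^2  ⇒  [Tl^+] = 2.1 × 10^-10 M.
For Tl2CrO4: 1.2 × 10^-12 = 0.052 × [Tl^+]^2  ⇒  [Tl^+] = 4.8 x 10^-6 M.
The salt with the lower threshold [Tl^+] precipitates first: Tl2S.

Tl2S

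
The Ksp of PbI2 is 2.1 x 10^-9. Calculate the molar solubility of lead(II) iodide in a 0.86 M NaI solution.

s = 2.8 x 10^-9 M

PbI2(s) ⇌ Pb^2+(aq) + 2 I^-(aq)
Ksp = [Pb^2+][I^-]^2
If s mol/L dissolves here, [Pb^2+] = s, [I^-] = 0.86 + 2s ≈ 0.86 (Ksp is small, so little additional dissolves).
Ksp ≈ s × (0.86)^2
s = 2.8 × 10^-9 M
Check: 2s = 5.7 × 10^-9 ≪ 0.86, so the approximation is valid.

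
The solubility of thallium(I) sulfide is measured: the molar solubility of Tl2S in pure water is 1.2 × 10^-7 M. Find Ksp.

Tl2S(s) <=> 2 Tl^+(aq) + S^2-(aq)
For each mole of Tl2S that dissolves: [Tl^+] = 2s, [S^2-] = s.
Ksp = [Tl^+]^2[S^2-]
Ksp = (2s)^2s = 4s^3
With s = 1.2 x 10^-7: Ksp = 6.9 × 10^-21

Ksp = 6.9e-21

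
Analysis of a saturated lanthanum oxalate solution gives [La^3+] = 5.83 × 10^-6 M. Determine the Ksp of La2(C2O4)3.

Ksp ≈ 2.27 × 10^-26

La2(C2O4)3(s) ⇌ 2 La^3+ + 3 C2O4^2-
Stoichiometry gives [C2O4^2-] = (3/2)[La^3+] = 8.745 × 10^-6 M.
Ksp = [La^3+]^2[C2O4^2-]^3
Ksp = (5.83 x 10^-6)^2 × (8.745 × 10^-6)^3 = 2.27 × 10^-26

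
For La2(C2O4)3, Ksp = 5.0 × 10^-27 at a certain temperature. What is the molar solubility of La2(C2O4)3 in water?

2.2 × 10^-6 M

La2(C2O4)3(s) ⇌ 2 La^3+ + 3 C2O4^2-
Ksp = [La^3+]^2[C2O4^2-]^3
With molar solubility s: [La^3+] = 2s, [C2O4^2-] = 3s.
So Ksp = (2s)^2 × (3s)^3 = 108s^5
Solving, s = (5.0 × 10^-27/108)^(1/5) = 2.2 x 10^-6 M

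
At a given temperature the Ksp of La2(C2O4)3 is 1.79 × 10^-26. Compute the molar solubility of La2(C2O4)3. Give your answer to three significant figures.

La2(C2O4)3(s) ⇌ 2 La^3+ + 3 C2O4^2-
Ksp = [La^3+]^2[C2O4^2-]^3
If s mol/L of La2(C2O4)3 dissolves, [La^3+] = 2s and [C2O4^2-] = 3s.
Ksp = (2s)^2(3s)^3 = 108s^5
Solving, s = (1.79 × 10^-26/108)^(1/5) = 2.78 x 10^-6 M

2.78 x 10^-6 M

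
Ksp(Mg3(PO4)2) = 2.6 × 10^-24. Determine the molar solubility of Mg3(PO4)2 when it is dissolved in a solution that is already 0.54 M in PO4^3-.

Mg3(PO4)2(s) <=> 3 Mg^2+(aq) + 2 PO4^3-(aq)
Ksp = [Mg^2+]^3[PO4^3-]^2
If s mol/L dissolves here, [Mg^2+] = 3s, [PO4^3-] = 0.54 + 2s ≈ 0.54 (common-ion effect: PO4^3- is already 0.54 M).
Ksp ≈ (3s)^3 × (0.54)^2
s = 6.9 x 10^-9 M
Check: 2s = 1.4 × 10^-8 ≪ 0.54, so the approximation is valid.

6.9 × 10^-9 M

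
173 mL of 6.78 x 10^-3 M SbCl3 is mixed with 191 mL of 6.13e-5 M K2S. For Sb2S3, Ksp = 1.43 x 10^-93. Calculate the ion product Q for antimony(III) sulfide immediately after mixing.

3.46e-19

Total volume = 173 + 191 = 364 mL.
[Sb^3+] = 6.78 × 10^-3 × (173/364) = 3.222 × 10^-3 M
[S^2-] = 6.13 × 10^-5 × (191/364) = 3.217 × 10^-5 M
Sb2S3(s) ⇌ 2 Sb^3+ + 3 S^2-, so Q = [Sb^3+]^2[S^2-]^3
Q = (3.222 × 10^-3)^2(3.217 x 10^-5)^3 = 3.46 x 10^-19
Q > Ksp, so Sb2S3 will precipitate.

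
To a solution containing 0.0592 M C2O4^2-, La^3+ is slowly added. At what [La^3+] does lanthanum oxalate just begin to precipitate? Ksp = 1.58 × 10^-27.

[La^3+] ≈ 2.76e-12 M

La2(C2O4)3(s) ⇌ 2 La^3+(aq) + 3 C2O4^2-(aq)
Ksp = [La^3+]^2[C2O4^2-]^3
Precipitation begins when Q = Ksp. With [C2O4^2-] = 0.0592 M:
1.58 × 10^-27 = (0.0592)^3 × [La^3+]^2
[La^3+] = (1.58 × 10^-27 / 2.075 x 10^-4)^(1/2) = 2.76 x 10^-12 M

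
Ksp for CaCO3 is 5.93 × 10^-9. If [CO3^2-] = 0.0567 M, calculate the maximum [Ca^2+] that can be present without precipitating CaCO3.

[Ca^2+] = 1.05 × 10^-7 M

CaCO3(s) ⇌ Ca^2+ + CO3^2-
Ksp = [Ca^2+][CO3^2-]
Precipitation begins when Q = Ksp. With [CO3^2-] = 0.0567 M:
5.93 × 10^-9 = (0.0567) × [Ca^2+]
[Ca^2+] = (5.93 × 10^-9 / 5.67 x 10^-2) = 1.05 x 10^-7 M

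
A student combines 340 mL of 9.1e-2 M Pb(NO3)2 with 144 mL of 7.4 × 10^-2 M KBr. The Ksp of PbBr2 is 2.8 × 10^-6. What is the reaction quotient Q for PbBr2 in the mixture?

Q ≈ 3.1 x 10^-5

Total volume = 340 + 144 = 484 mL.
[Pb^2+] = 9.1 × 10^-2 × (340/484) = 6.39 × 10^-2 M
[Br^-] = 7.4 × 10^-2 × (144/484) = 2.20 × 10^-2 M
PbBr2(s) ⇌ Pb^2+(aq) + 2 Br^-(aq), so Q = [Pb^2+][Br^-]^2
Q = (6.39 × 10^-2)(2.20 × 10^-2)^2 = 3.1 × 10^-5
Q > Ksp, so PbBr2 will precipitate.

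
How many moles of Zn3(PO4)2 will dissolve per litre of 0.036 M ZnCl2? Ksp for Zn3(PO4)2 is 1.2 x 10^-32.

s = 8.0 × 10^-15 M

Zn3(PO4)2(s) ⇌ 3 Zn^2+(aq) + 2 PO4^3-(aq)
Ksp = [Zn^2+]^3[PO4^3-]^2
Let s be the molar solubility in this solution. [Zn^2+] = 0.036 + 3s ≈ 0.036, [PO4^3-] = 2s (common-ion effect: Zn^2+ is already 0.036 M).
Ksp ≈ (0.036)^3 × (2s)^2
s = 8.0 × 10^-15 M
Check: 3s = 2.4 × 10^-14 ≪ 0.036, so the approximation is valid.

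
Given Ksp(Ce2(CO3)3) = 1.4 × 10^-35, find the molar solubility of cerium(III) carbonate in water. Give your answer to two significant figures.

Ce2(CO3)3(s) ⇌ 2 Ce^3+(aq) + 3 CO3^2-(aq)
Ksp = [Ce^3+]^2[CO3^2-]^3
For each mole of Ce2(CO3)3 that dissolves: [Ce^3+] = 2s, [CO3^2-] = 3s.
So Ksp = (2s)^2 × (3s)^3 = 108s^5
Solving, s = (1.4 × 10^-35/108)^(1/5) = 4.2 × 10^-8 M

s = 4.2 × 10^-8 M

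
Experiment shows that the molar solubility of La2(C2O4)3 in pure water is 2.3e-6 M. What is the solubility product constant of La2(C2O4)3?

7.0 × 10^-27

La2(C2O4)3(s) ⇌ 2 La^3+(aq) + 3 C2O4^2-(aq)
With molar solubility s: [La^3+] = 2s, [C2O4^2-] = 3s.
Ksp = [La^3+]^2[C2O4^2-]^3
So Ksp = (2s)^2 × (3s)^3 = 108s^5
With s = 2.3 × 10^-6: Ksp = 7.0 × 10^-27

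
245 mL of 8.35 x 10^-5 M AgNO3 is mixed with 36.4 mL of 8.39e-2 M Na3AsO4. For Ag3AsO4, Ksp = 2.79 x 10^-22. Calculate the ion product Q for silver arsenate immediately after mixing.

Q ≈ 4.17e-15

Total volume = 245 + 36.4 = 281.4 mL.
[Ag^+] = 8.35 x 10^-5 × (245/281.4) = 7.270 × 10^-5 M
[AsO4^3-] = 8.39 x 10^-2 × (36.4/281.4) = 1.085 × 10^-2 M
Ag3AsO4(s) <=> 3 Ag^+(aq) + AsO4^3-(aq), so Q = [Ag^+]^3[AsO4^3-]
Q = (7.270 × 10^-5)^3(1.085 × 10^-2) = 4.17 x 10^-15
Q > Ksp, so Ag3AsO4 will precipitate.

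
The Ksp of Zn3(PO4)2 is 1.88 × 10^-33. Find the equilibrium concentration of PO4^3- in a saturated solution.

[PO4^3-] = 2.23 × 10^-7 M

Zn3(PO4)2(s) ⇌ 3 Zn^2+ + 2 PO4^3-
Ksp = [Zn^2+]^3[PO4^3-]^2
If s mol/L of Zn3(PO4)2 dissolves, [Zn^2+] = 3s and [PO4^3-] = 2s.
So Ksp = (3s)^3 × (2s)^2 = 108s^5
Solving, s = (1.88 × 10^-33/108)^(1/5) = 1.117 x 10^-7 M
[PO4^3-] = 2s = 2.23 x 10^-7 M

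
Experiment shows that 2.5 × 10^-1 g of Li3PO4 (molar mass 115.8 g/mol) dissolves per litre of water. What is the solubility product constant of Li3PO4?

Ksp = 5.9e-10

Molar solubility s = (2.5 × 10^-1 g/L) / (115.8 g/mol) = 2.16 × 10^-3 M.
Li3PO4(s) ⇌ 3 Li^+(aq) + PO4^3-(aq)
For each mole of Li3PO4 that dissolves: [Li^+] = 3s, [PO4^3-] = s.
Ksp = [Li^+]^3[PO4^3-]
Ksp = (3s)^3s = 27s^4
With s = 2.16 x 10^-3: Ksp = 5.9 × 10^-10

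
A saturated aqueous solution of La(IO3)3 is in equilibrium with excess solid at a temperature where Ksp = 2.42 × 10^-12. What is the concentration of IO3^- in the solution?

La(IO3)3(s) <=> La^3+(aq) + 3 IO3^-(aq)
Ksp = [La^3+][IO3^-]^3
Let s = molar solubility. Then [La^3+] = s and [IO3^-] = 3s.
Substituting: Ksp = s(3s)^3 = 27s^4
s = (2.42 × 10^-12 / 27)^(1/4) = 5.472 x 10^-4 M
[IO3^-] = 3s = 1.64 × 10^-3 M

1.64 × 10^-3 M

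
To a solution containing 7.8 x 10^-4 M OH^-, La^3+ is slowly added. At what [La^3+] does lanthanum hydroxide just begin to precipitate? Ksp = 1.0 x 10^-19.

La(OH)3(s) ⇌ La^3+ + 3 OH^-
Ksp = [La^3+][OH^-]^3
Precipitation begins when Q = Ksp. With [OH^-] = 7.8 x 10^-4 M:
1.0 x 10^-19 = (7.8 x 10^-4)^3 × [La^3+]
[La^3+] = (1.0 x 10^-19 / 4.75 x 10^-10) = 2.1 x 10^-10 M

[La^3+] ≈ 2.1e-10 M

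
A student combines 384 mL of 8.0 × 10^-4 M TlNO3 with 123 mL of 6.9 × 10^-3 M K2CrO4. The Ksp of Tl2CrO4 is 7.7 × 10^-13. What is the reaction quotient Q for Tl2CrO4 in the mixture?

Total volume = 384 + 123 = 507 mL.
[Tl^+] = 8.0 × 10^-4 × (384/507) = 6.06 × 10^-4 M
[CrO4^2-] = 6.9 × 10^-3 × (123/507) = 1.67 x 10^-3 M
Tl2CrO4(s) ⇌ 2 Tl^+(aq) + CrO4^2-(aq), so Q = [Tl^+]^2[CrO4^2-]
Q = (6.06 x 10^-4)^2(1.67 × 10^-3) = 6.1 × 10^-10
Q > Ksp, so Tl2CrO4 will precipitate.

Q = 6.1e-10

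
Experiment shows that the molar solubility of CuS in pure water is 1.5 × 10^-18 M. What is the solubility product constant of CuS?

Ksp ≈ 2.3 × 10^-36

CuS(s) ⇌ Cu^2+ + S^2-
For each mole of CuS that dissolves: [Cu^2+] = s, [S^2-] = s.
Ksp = [Cu^2+][S^2-]
Ksp = s × s = s^2
With s = 1.5 × 10^-18: Ksp = 2.3 × 10^-36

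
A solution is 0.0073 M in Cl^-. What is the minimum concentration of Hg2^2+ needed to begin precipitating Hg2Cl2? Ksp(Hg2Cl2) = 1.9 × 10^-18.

3.6e-14 M

Hg2Cl2(s) ⇌ Hg2^2+(aq) + 2 Cl^-(aq)
Ksp = [Hg2^2+][Cl^-]^2
Precipitation begins when Q = Ksp. With [Cl^-] = 0.0073 M:
1.9 × 10^-18 = (0.0073)^2 × [Hg2^2+]
[Hg2^2+] = (1.9 × 10^-18 / 5.33 × 10^-5) = 3.6 x 10^-14 M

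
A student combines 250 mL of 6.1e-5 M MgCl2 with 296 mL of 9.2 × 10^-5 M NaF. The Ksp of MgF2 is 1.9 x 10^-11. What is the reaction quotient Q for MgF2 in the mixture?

Total volume = 250 + 296 = 546 mL.
[Mg^2+] = 6.1 x 10^-5 × (250/546) = 2.79 x 10^-5 M
[F^-] = 9.2 × 10^-5 × (296/546) = 4.99 x 10^-5 M
MgF2(s) ⇌ Mg^2+(aq) + 2 F^-(aq), so Q = [Mg^2+][F^-]^2
Q = (2.79 × 10^-5)(4.99 × 10^-5)^2 = 6.9 x 10^-14
Q < Ksp, so no precipitate of MgF2 forms.

6.9 × 10^-14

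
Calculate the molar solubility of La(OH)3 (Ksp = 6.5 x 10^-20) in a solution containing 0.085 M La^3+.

La(OH)3(s) ⇌ La^3+(aq) + 3 OH^-(aq)
Ksp = [La^3+][OH^-]^3
Let s = moles of La(OH)3 that dissolve per litre. [La^3+] = 0.085 + s ≈ 0.085, [OH^-] = 3s (Ksp is small, so little additional dissolves).
Ksp ≈ 0.085 × (3s)^3
s = 3.0 × 10^-7 M
Check: s = 3.0 × 10^-7 ≪ 0.085, so the approximation is valid.

s ≈ 3.0e-7 M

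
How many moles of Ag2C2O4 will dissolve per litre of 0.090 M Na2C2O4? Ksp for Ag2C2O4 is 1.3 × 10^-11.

s ≈ 6.0 × 10^-6 M

Ag2C2O4(s) <=> 2 Ag^+(aq) + C2O4^2-(aq)
Ksp = [Ag^+]^2[C2O4^2-]
If s mol/L dissolves here, [Ag^+] = 2s, [C2O4^2-] = 0.090 + s ≈ 0.090 (common-ion effect: C2O4^2- is already 0.090 M).
Ksp ≈ (2s)^2 × 0.090
s = 6.0 × 10^-6 M
Check: s = 6.0 × 10^-6 ≪ 0.090, so the approximation is valid.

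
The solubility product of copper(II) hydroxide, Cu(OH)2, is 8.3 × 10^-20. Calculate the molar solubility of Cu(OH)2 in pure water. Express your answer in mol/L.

Cu(OH)2(s) ⇌ Cu^2+ + 2 OH^-
Ksp = [Cu^2+][OH^-]^2
For each mole of Cu(OH)2 that dissolves: [Cu^2+] = s, [OH^-] = 2s.
Substituting: Ksp = s(2s)^2 = 4s^3
s^3 = 8.3 × 10^-20 / 4, so s = 2.7 x 10^-7 M

s ≈ 2.7e-7 M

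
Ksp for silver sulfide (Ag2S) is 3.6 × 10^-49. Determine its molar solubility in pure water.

Ag2S(s) <=> 2 Ag^+(aq) + S^2-(aq)
Ksp = [Ag^+]^2[S^2-]
If s mol/L of Ag2S dissolves, [Ag^+] = 2s and [S^2-] = s.
Substituting: Ksp = (2s)^2s = 4s^3
Solving, s = (3.6 × 10^-49/4)^(1/3) = 4.5 × 10^-17 M

s = 4.5 x 10^-17 M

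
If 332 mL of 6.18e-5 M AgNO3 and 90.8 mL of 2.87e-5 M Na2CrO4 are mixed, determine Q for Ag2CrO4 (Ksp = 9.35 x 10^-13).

1.45 × 10^-14

Total volume = 332 + 90.8 = 422.8 mL.
[Ag^+] = 6.18 × 10^-5 × (332/422.8) = 4.853 x 10^-5 M
[CrO4^2-] = 2.87 x 10^-5 × (90.8/422.8) = 6.164 x 10^-6 M
Ag2CrO4(s) <=> 2 Ag^+(aq) + CrO4^2-(aq), so Q = [Ag^+]^2[CrO4^2-]
Q = (4.853 x 10^-5)^2(6.164 × 10^-6) = 1.45 × 10^-14
Q < Ksp, so no precipitate of Ag2CrO4 forms.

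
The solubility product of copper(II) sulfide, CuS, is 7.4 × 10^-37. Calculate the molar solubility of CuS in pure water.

s = 8.6e-19 M

CuS(s) ⇌ Cu^2+ + S^2-
Ksp = [Cu^2+][S^2-]
If s mol/L of CuS dissolves, [Cu^2+] = s and [S^2-] = s.
Ksp = s × s = s^2
s = (7.4 × 10^-37)^(1/2) = 8.6 × 10^-19 M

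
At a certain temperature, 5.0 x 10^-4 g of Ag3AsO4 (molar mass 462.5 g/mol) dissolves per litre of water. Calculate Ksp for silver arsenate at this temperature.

Ksp = 3.7e-23

Molar solubility s = (5.0 × 10^-4 g/L) / (462.5 g/mol) = 1.08 × 10^-6 M.
Ag3AsO4(s) ⇌ 3 Ag^+ + AsO4^3-
Let s = molar solubility. Then [Ag^+] = 3s and [AsO4^3-] = s.
Ksp = [Ag^+]^3[AsO4^3-]
Ksp = (3s)^3s = 27s^4
Ksp = 27 × (1.08 × 10^-6)^4 = 3.7 x 10^-23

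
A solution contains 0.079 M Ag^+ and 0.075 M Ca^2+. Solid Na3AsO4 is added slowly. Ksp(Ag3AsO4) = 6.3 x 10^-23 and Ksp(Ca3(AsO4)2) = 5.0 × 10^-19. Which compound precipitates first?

Each salt begins to precipitate when Q = Ksp, i.e. when [AsO4^3-] reaches its threshold.
For Ag3AsO4: 6.3 x 10^-23 = (0.079)^3 × [AsO4^3-]  ⇒  [AsO4^3-] = 1.3 × 10^-19 M.
For Ca3(AsO4)2: 5.0 × 10^-19 = (0.075)^3 × [AsO4^3-]^2  ⇒  [AsO4^3-] = 3.4 × 10^-8 M.
The salt with the lower threshold [AsO4^3-] precipitates first: Ag3AsO4.

Ag3AsO4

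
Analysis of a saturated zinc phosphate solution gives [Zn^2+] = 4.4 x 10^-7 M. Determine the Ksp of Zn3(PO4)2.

Ksp = 7.3e-33

Zn3(PO4)2(s) ⇌ 3 Zn^2+(aq) + 2 PO4^3-(aq)
Stoichiometry gives [PO4^3-] = (2/3)[Zn^2+] = 2.93 x 10^-7 M.
Ksp = [Zn^2+]^3[PO4^3-]^2
Ksp = (4.4 × 10^-7)^3 × (2.93 × 10^-7)^2 = 7.3 x 10^-33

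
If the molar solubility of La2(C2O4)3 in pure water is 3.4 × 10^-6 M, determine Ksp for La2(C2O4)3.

Ksp ≈ 4.9 x 10^-26

La2(C2O4)3(s) <=> 2 La^3+ + 3 C2O4^2-
For each mole of La2(C2O4)3 that dissolves: [La^3+] = 2s, [C2O4^2-] = 3s.
Ksp = [La^3+]^2[C2O4^2-]^3
Ksp = (2s)^2(3s)^3 = 108s^5
With s = 3.4 × 10^-6: Ksp = 4.9 x 10^-26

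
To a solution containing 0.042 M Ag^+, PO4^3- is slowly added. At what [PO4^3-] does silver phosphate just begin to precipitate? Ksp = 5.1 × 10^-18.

Ag3PO4(s) ⇌ 3 Ag^+(aq) + PO4^3-(aq)
Ksp = [Ag^+]^3[PO4^3-]
Precipitation begins when Q = Ksp. With [Ag^+] = 0.042 M:
5.1 × 10^-18 = (0.042)^3 × [PO4^3-]
[PO4^3-] = (5.1 × 10^-18 / 7.41 x 10^-5) = 6.9 × 10^-14 M

6.9 x 10^-14 M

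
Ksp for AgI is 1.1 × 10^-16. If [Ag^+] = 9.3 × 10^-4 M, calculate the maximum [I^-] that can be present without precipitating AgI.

AgI(s) ⇌ Ag^+(aq) + I^-(aq)
Ksp = [Ag^+][I^-]
Precipitation begins when Q = Ksp. With [Ag^+] = 9.3 × 10^-4 M:
1.1 × 10^-16 = (9.3 × 10^-4) × [I^-]
[I^-] = (1.1 × 10^-16 / 9.3 × 10^-4) = 1.2 × 10^-13 M

[I^-] ≈ 1.2 × 10^-13 M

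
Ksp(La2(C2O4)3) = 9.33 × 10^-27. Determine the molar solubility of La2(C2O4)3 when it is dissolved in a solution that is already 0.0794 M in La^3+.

3.80e-9 M

La2(C2O4)3(s) ⇌ 2 La^3+ + 3 C2O4^2-
Ksp = [La^3+]^2[C2O4^2-]^3
Let s = moles of La2(C2O4)3 that dissolve per litre. [La^3+] = 0.0794 + 2s ≈ 0.0794, [C2O4^2-] = 3s (since the La^3+ already present dominates).
Ksp ≈ (0.0794)^2 × (3s)^3
s = 3.80 × 10^-9 M
Check: 2s = 7.6 × 10^-9 ≪ 0.0794, so the approximation is valid.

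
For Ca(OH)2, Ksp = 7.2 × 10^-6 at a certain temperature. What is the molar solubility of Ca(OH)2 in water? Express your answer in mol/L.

Ca(OH)2(s) <=> Ca^2+(aq) + 2 OH^-(aq)
Ksp = [Ca^2+][OH^-]^2
Let s = molar solubility. Then [Ca^2+] = s and [OH^-] = 2s.
Substituting: Ksp = s(2s)^2 = 4s^3
s = (7.2 × 10^-6 / 4)^(1/3) = 1.2 x 10^-2 M

s = 1.2 × 10^-2 M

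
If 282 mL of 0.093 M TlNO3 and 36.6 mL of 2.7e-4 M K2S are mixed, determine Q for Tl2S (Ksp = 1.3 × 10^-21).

Total volume = 282 + 36.6 = 318.6 mL.
[Tl^+] = 9.3 x 10^-2 × (282/318.6) = 8.23 x 10^-2 M
[S^2-] = 2.7 × 10^-4 × (36.6/318.6) = 3.10 x 10^-5 M
Tl2S(s) ⇌ 2 Tl^+ + S^2-, so Q = [Tl^+]^2[S^2-]
Q = (8.23 x 10^-2)^2(3.10 × 10^-5) = 2.1 x 10^-7
Q > Ksp, so Tl2S will precipitate.

Q ≈ 2.1 x 10^-7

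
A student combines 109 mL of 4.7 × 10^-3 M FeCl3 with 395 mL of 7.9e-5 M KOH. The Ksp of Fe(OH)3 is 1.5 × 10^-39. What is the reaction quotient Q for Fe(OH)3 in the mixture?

2.4 × 10^-16

Total volume = 109 + 395 = 504 mL.
[Fe^3+] = 4.7 x 10^-3 × (109/504) = 1.02 × 10^-3 M
[OH^-] = 7.9 × 10^-5 × (395/504) = 6.19 × 10^-5 M
Fe(OH)3(s) ⇌ Fe^3+ + 3 OH^-, so Q = [Fe^3+][OH^-]^3
Q = (1.02 × 10^-3)(6.19 × 10^-5)^3 = 2.4 × 10^-16
Q > Ksp, so Fe(OH)3 will precipitate.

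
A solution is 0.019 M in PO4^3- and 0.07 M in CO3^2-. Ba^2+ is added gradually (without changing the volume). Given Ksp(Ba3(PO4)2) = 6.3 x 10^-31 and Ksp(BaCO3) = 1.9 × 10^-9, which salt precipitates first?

Each salt begins to precipitate when Q = Ksp, i.e. when [Ba^2+] reaches its threshold.
For Ba3(PO4)2: 6.3 x 10^-31 = (0.019)^2 × [Ba^2+]^3  ⇒  [Ba^2+] = 1.2 x 10^-9 M.
For BaCO3: 1.9 × 10^-9 = 0.07 × [Ba^2+]  ⇒  [Ba^2+] = 2.7 x 10^-8 M.
The salt with the lower threshold [Ba^2+] precipitates first: Ba3(PO4)2.

Ba3(PO4)2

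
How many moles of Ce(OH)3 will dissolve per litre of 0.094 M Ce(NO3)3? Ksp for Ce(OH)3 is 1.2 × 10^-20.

Ce(OH)3(s) ⇌ Ce^3+ + 3 OH^-
Ksp = [Ce^3+][OH^-]^3
Let s be the molar solubility in this solution. [Ce^3+] = 0.094 + s ≈ 0.094, [OH^-] = 3s (Ksp is small, so little additional dissolves).
Ksp ≈ 0.094 × (3s)^3
s = 1.7 × 10^-7 M
Check: s = 1.7 × 10^-7 ≪ 0.094, so the approximation is valid.

1.7e-7 M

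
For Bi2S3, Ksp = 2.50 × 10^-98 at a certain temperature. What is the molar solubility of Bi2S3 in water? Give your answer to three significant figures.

s = 1.18 × 10^-20 M

Bi2S3(s) ⇌ 2 Bi^3+ + 3 S^2-
Ksp = [Bi^3+]^2[S^2-]^3
Let s = molar solubility. Then [Bi^3+] = 2s and [S^2-] = 3s.
So Ksp = (2s)^2 × (3s)^3 = 108s^5
s = (2.50 × 10^-98 / 108)^(1/5) = 1.18 x 10^-20 M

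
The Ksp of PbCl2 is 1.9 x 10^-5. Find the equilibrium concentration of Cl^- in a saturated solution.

PbCl2(s) ⇌ Pb^2+(aq) + 2 Cl^-(aq)
Ksp = [Pb^2+][Cl^-]^2
If s mol/L of PbCl2 dissolves, [Pb^2+] = s and [Cl^-] = 2s.
So Ksp = s × (2s)^2 = 4s^3
s^3 = 1.9 x 10^-5 / 4, so s = 1.68 x 10^-2 M
[Cl^-] = 2s = 3.4 × 10^-2 M

[Cl^-] ≈ 3.4e-2 M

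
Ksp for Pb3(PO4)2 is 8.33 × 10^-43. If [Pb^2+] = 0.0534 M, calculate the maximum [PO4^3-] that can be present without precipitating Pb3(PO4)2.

Pb3(PO4)2(s) ⇌ 3 Pb^2+ + 2 PO4^3-
Ksp = [Pb^2+]^3[PO4^3-]^2
Precipitation begins when Q = Ksp. With [Pb^2+] = 0.0534 M:
8.33 × 10^-43 = (0.0534)^3 × [PO4^3-]^2
[PO4^3-] = (8.33 × 10^-43 / 1.523 × 10^-4)^(1/2) = 7.40 x 10^-20 M

[PO4^3-] ≈ 7.40e-20 M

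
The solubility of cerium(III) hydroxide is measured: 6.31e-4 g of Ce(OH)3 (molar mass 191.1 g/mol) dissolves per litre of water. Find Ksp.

Ksp ≈ 3.21 x 10^-21

Molar solubility s = (6.31 × 10^-4 g/L) / (191.1 g/mol) = 3.302 × 10^-6 M.
Ce(OH)3(s) ⇌ Ce^3+ + 3 OH^-
With molar solubility s: [Ce^3+] = s, [OH^-] = 3s.
Ksp = [Ce^3+][OH^-]^3
So Ksp = s × (3s)^3 = 27s^4
Ksp = 27 × (3.302 x 10^-6)^4 = 3.21 x 10^-21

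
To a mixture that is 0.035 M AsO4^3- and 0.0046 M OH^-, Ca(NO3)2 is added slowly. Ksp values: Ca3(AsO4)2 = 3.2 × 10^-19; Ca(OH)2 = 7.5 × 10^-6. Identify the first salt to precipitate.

Each salt begins to precipitate when Q = Ksp, i.e. when [Ca^2+] reaches its threshold.
For Ca3(AsO4)2: 3.2 × 10^-19 = (0.035)^2 × [Ca^2+]^3  ⇒  [Ca^2+] = 6.4 × 10^-6 M.
For Ca(OH)2: 7.5 × 10^-6 = (0.0046)^2 × [Ca^2+]  ⇒  [Ca^2+] = 3.5 × 10^-1 M.
The salt with the lower threshold [Ca^2+] precipitates first: Ca3(AsO4)2.

Ca3(AsO4)2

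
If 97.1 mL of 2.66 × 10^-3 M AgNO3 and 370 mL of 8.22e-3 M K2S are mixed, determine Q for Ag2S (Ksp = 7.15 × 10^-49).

Total volume = 97.1 + 370 = 467.1 mL.
[Ag^+] = 2.66 × 10^-3 × (97.1/467.1) = 5.530 × 10^-4 M
[S^2-] = 8.22 × 10^-3 × (370/467.1) = 6.511 x 10^-3 M
Ag2S(s) ⇌ 2 Ag^+ + S^2-, so Q = [Ag^+]^2[S^2-]
Q = (5.530 × 10^-4)^2(6.511 × 10^-3) = 1.99 x 10^-9
Q > Ksp, so Ag2S will precipitate.

Q ≈ 1.99 × 10^-9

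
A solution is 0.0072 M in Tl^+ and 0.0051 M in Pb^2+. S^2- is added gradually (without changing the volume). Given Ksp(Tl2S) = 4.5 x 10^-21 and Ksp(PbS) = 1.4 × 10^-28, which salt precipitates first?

Precipitation of each salt starts when its ion product equals its Ksp.
For Tl2S: 4.5 x 10^-21 = (0.0072)^2 × [S^2-]  ⇒  [S^2-] = 8.7 × 10^-17 M.
For PbS: 1.4 × 10^-28 = 0.0051 × [S^2-]  ⇒  [S^2-] = 2.7 x 10^-26 M.
The salt with the lower threshold [S^2-] precipitates first: PbS.

PbS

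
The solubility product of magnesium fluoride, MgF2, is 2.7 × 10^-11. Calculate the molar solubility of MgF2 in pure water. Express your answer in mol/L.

s ≈ 1.9e-4 M

MgF2(s) ⇌ Mg^2+(aq) + 2 F^-(aq)
Ksp = [Mg^2+][F^-]^2
If s mol/L of MgF2 dissolves, [Mg^2+] = s and [F^-] = 2s.
So Ksp = s × (2s)^2 = 4s^3
Solving, s = (2.7 × 10^-11/4)^(1/3) = 1.9 x 10^-4 M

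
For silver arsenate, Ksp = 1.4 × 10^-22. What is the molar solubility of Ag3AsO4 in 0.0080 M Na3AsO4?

Ag3AsO4(s) ⇌ 3 Ag^+ + AsO4^3-
Ksp = [Ag^+]^3[AsO4^3-]
Let s be the molar solubility in this solution. [Ag^+] = 3s, [AsO4^3-] = 0.0080 + s ≈ 0.0080 (common-ion effect: AsO4^3- is already 0.0080 M).
Ksp ≈ (3s)^3 × 0.0080
s = 8.7 × 10^-8 M
Check: s = 8.7 × 10^-8 ≪ 0.0080, so the approximation is valid.

s ≈ 8.7 x 10^-8 M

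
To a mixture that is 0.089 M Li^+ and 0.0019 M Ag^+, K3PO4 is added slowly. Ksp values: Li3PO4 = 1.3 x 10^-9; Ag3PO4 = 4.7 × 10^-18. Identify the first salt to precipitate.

Precipitation of each salt starts when its ion product equals its Ksp.
For Li3PO4: 1.3 x 10^-9 = (0.089)^3 × [PO4^3-]  ⇒  [PO4^3-] = 1.8 × 10^-6 M.
For Ag3PO4: 4.7 × 10^-18 = (0.0019)^3 × [PO4^3-]  ⇒  [PO4^3-] = 6.9 × 10^-10 M.
The salt with the lower threshold [PO4^3-] precipitates first: Ag3PO4.

Ag3PO4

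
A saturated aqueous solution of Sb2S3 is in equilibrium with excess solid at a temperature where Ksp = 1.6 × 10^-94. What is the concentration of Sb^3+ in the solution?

Sb2S3(s) ⇌ 2 Sb^3+(aq) + 3 S^2-(aq)
Ksp = [Sb^3+]^2[S^2-]^3
With molar solubility s: [Sb^3+] = 2s, [S^2-] = 3s.
Substituting: Ksp = (2s)^2(3s)^3 = 108s^5
s = (1.6 × 10^-94 / 108)^(1/5) = 6.83 × 10^-20 M
[Sb^3+] = 2s = 1.4 × 10^-19 M

[Sb^3+] ≈ 1.4e-19 M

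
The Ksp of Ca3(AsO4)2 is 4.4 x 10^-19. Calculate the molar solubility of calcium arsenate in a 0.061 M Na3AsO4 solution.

Ca3(AsO4)2(s) <=> 3 Ca^2+(aq) + 2 AsO4^3-(aq)
Ksp = [Ca^2+]^3[AsO4^3-]^2
Let s be the molar solubility in this solution. [Ca^2+] = 3s, [AsO4^3-] = 0.061 + 2s ≈ 0.061 (Ksp is small, so little additional dissolves).
Ksp ≈ (3s)^3 × (0.061)^2
s = 1.6 x 10^-6 M
Check: 2s = 3.3 × 10^-6 ≪ 0.061, so the approximation is valid.

s = 1.6 × 10^-6 M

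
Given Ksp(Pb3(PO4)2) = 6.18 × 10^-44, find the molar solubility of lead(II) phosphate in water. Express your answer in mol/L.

8.94 × 10^-10 M

Pb3(PO4)2(s) <=> 3 Pb^2+ + 2 PO4^3-
Ksp = [Pb^2+]^3[PO4^3-]^2
With molar solubility s: [Pb^2+] = 3s, [PO4^3-] = 2s.
Substituting: Ksp = (3s)^3(2s)^2 = 108s^5
Solving, s = (6.18 × 10^-44/108)^(1/5) = 8.94 × 10^-10 M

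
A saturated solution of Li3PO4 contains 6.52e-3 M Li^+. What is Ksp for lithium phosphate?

Li3PO4(s) <=> 3 Li^+(aq) + PO4^3-(aq)
Stoichiometry gives [PO4^3-] = (1/3)[Li^+] = 2.173 × 10^-3 M.
Ksp = [Li^+]^3[PO4^3-]
Ksp = (6.52 × 10^-3)^3 × 2.173 × 10^-3 = 6.02 × 10^-10

Ksp = 6.02 × 10^-10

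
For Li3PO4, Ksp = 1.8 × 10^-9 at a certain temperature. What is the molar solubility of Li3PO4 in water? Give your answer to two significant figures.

Li3PO4(s) <=> 3 Li^+(aq) + PO4^3-(aq)
Ksp = [Li^+]^3[PO4^3-]
For each mole of Li3PO4 that dissolves: [Li^+] = 3s, [PO4^3-] = s.
Ksp = (3s)^3s = 27s^4
Solving, s = (1.8 × 10^-9/27)^(1/4) = 2.9 × 10^-3 M

s = 2.9 × 10^-3 M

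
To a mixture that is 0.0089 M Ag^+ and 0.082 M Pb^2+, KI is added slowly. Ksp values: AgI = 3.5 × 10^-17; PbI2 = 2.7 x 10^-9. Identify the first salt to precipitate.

Each salt begins to precipitate when Q = Ksp, i.e. when [I^-] reaches its threshold.
For AgI: 3.5 × 10^-17 = 0.0089 × [I^-]  ⇒  [I^-] = 3.9 × 10^-15 M.
For PbI2: 2.7 x 10^-9 = 0.082 × [I^-]^2  ⇒  [I^-] = 1.8 × 10^-4 M.
The salt with the lower threshold [I^-] precipitates first: AgI.

AgI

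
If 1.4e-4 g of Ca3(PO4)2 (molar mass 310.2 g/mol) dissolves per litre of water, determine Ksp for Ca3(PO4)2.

Molar solubility s = (1.4 x 10^-4 g/L) / (310.2 g/mol) = 4.51 × 10^-7 M.
Ca3(PO4)2(s) <=> 3 Ca^2+ + 2 PO4^3-
With molar solubility s: [Ca^2+] = 3s, [PO4^3-] = 2s.
Ksp = [Ca^2+]^3[PO4^3-]^2
So Ksp = (3s)^3 × (2s)^2 = 108s^5
Ksp = 108 × (4.51 × 10^-7)^5 = 2.0 × 10^-30

Ksp ≈ 2.0e-30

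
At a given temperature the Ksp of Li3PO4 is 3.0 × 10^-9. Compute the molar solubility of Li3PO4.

Li3PO4(s) <=> 3 Li^+(aq) + PO4^3-(aq)
Ksp = [Li^+]^3[PO4^3-]
Let s = molar solubility. Then [Li^+] = 3s and [PO4^3-] = s.
Ksp = (3s)^3s = 27s^4
s = (3.0 × 10^-9 / 27)^(1/4) = 3.2 × 10^-3 M

3.2 × 10^-3 M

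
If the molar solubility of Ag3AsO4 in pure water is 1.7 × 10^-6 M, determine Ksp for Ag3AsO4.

Ag3AsO4(s) <=> 3 Ag^+ + AsO4^3-
Let s = molar solubility. Then [Ag^+] = 3s and [AsO4^3-] = s.
Ksp = [Ag^+]^3[AsO4^3-]
Substituting: Ksp = (3s)^3s = 27s^4
With s = 1.7 × 10^-6: Ksp = 2.3 x 10^-22

Ksp ≈ 2.3 × 10^-22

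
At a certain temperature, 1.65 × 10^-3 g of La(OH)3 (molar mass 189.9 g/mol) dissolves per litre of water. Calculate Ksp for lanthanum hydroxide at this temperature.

Ksp = 1.54e-19

Molar solubility s = (1.65 × 10^-3 g/L) / (189.9 g/mol) = 8.689 × 10^-6 M.
La(OH)3(s) ⇌ La^3+ + 3 OH^-
Let s = molar solubility. Then [La^3+] = s and [OH^-] = 3s.
Ksp = [La^3+][OH^-]^3
Substituting: Ksp = s(3s)^3 = 27s^4
With s = 8.689 x 10^-6: Ksp = 1.54 x 10^-19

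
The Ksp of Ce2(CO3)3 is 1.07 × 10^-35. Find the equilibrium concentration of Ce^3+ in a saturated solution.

[Ce^3+] = 7.95e-8 M

Ce2(CO3)3(s) ⇌ 2 Ce^3+ + 3 CO3^2-
Ksp = [Ce^3+]^2[CO3^2-]^3
Let s = molar solubility. Then [Ce^3+] = 2s and [CO3^2-] = 3s.
Substituting: Ksp = (2s)^2(3s)^3 = 108s^5
s^5 = 1.07 × 10^-35 / 108, so s = 3.974 × 10^-8 M
[Ce^3+] = 2s = 7.95 × 10^-8 M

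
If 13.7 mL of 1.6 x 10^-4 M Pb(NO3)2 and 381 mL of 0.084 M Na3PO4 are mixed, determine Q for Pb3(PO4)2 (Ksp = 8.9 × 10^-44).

Total volume = 13.7 + 381 = 394.7 mL.
[Pb^2+] = 1.6 × 10^-4 × (13.7/394.7) = 5.55 x 10^-6 M
[PO4^3-] = 8.4 × 10^-2 × (381/394.7) = 8.11 x 10^-2 M
Pb3(PO4)2(s) <=> 3 Pb^2+ + 2 PO4^3-, so Q = [Pb^2+]^3[PO4^3-]^2
Q = (5.55 × 10^-6)^3(8.11 × 10^-2)^2 = 1.1 × 10^-18
Q > Ksp, so Pb3(PO4)2 will precipitate.

Q ≈ 1.1 x 10^-18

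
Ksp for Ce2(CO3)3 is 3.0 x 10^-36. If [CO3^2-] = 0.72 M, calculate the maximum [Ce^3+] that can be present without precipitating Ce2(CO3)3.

Ce2(CO3)3(s) ⇌ 2 Ce^3+(aq) + 3 CO3^2-(aq)
Ksp = [Ce^3+]^2[CO3^2-]^3
Precipitation begins when Q = Ksp. With [CO3^2-] = 0.72 M:
3.0 x 10^-36 = (0.72)^3 × [Ce^3+]^2
[Ce^3+] = (3.0 x 10^-36 / 3.73 x 10^-1)^(1/2) = 2.8 x 10^-18 M

[Ce^3+] ≈ 2.8 × 10^-18 M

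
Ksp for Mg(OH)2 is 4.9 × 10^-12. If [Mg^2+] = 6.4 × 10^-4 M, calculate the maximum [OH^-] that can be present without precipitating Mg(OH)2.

[OH^-] = 8.8e-5 M

Mg(OH)2(s) ⇌ Mg^2+(aq) + 2 OH^-(aq)
Ksp = [Mg^2+][OH^-]^2
Precipitation begins when Q = Ksp. With [Mg^2+] = 6.4 × 10^-4 M:
4.9 × 10^-12 = (6.4 × 10^-4) × [OH^-]^2
[OH^-] = (4.9 × 10^-12 / 6.4 x 10^-4)^(1/2) = 8.8 × 10^-5 M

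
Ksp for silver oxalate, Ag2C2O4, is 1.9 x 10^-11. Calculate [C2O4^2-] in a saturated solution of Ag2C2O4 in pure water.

Ag2C2O4(s) ⇌ 2 Ag^+ + C2O4^2-
Ksp = [Ag^+]^2[C2O4^2-]
With molar solubility s: [Ag^+] = 2s, [C2O4^2-] = s.
Ksp = (2s)^2s = 4s^3
s = (1.9 x 10^-11 / 4)^(1/3) = 1.68 × 10^-4 M
[C2O4^2-] = s = 1.7 x 10^-4 M

[C2O4^2-] ≈ 1.7e-4 M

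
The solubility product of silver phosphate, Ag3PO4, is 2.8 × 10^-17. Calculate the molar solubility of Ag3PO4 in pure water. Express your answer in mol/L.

Ag3PO4(s) ⇌ 3 Ag^+(aq) + PO4^3-(aq)
Ksp = [Ag^+]^3[PO4^3-]
With molar solubility s: [Ag^+] = 3s, [PO4^3-] = s.
Substituting: Ksp = (3s)^3s = 27s^4
Solving, s = (2.8 × 10^-17/27)^(1/4) = 3.2 × 10^-5 M

s ≈ 3.2 × 10^-5 M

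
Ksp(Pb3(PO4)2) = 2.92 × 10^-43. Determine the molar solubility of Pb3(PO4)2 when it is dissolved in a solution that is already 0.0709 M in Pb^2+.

1.43e-20 M

Pb3(PO4)2(s) ⇌ 3 Pb^2+(aq) + 2 PO4^3-(aq)
Ksp = [Pb^2+]^3[PO4^3-]^2
If s mol/L dissolves here, [Pb^2+] = 0.0709 + 3s ≈ 0.0709, [PO4^3-] = 2s (Ksp is small, so little additional dissolves).
Ksp ≈ (0.0709)^3 × (2s)^2
s = 1.43 × 10^-20 M
Check: 3s = 4.3 × 10^-20 ≪ 0.0709, so the approximation is valid.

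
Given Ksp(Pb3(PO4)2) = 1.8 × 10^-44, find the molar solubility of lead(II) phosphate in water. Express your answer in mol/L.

Pb3(PO4)2(s) ⇌ 3 Pb^2+(aq) + 2 PO4^3-(aq)
Ksp = [Pb^2+]^3[PO4^3-]^2
If s mol/L of Pb3(PO4)2 dissolves, [Pb^2+] = 3s and [PO4^3-] = 2s.
So Ksp = (3s)^3 × (2s)^2 = 108s^5
s^5 = 1.8 × 10^-44 / 108, so s = 7.0 × 10^-10 M

s ≈ 7.0e-10 M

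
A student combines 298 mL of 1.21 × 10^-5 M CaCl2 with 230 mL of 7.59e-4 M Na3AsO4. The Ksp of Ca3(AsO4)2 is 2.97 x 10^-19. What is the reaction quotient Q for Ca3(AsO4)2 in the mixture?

Total volume = 298 + 230 = 528 mL.
[Ca^2+] = 1.21 x 10^-5 × (298/528) = 6.829 x 10^-6 M
[AsO4^3-] = 7.59 x 10^-4 × (230/528) = 3.306 × 10^-4 M
Ca3(AsO4)2(s) ⇌ 3 Ca^2+ + 2 AsO4^3-, so Q = [Ca^2+]^3[AsO4^3-]^2
Q = (6.829 × 10^-6)^3(3.306 × 10^-4)^2 = 3.48 x 10^-23
Q < Ksp, so no precipitate of Ca3(AsO4)2 forms.

3.48 x 10^-23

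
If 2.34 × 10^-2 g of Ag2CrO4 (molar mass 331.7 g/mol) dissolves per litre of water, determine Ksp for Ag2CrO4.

Ksp = 1.40 x 10^-12

Molar solubility s = (2.34 × 10^-2 g/L) / (331.7 g/mol) = 7.055 × 10^-5 M.
Ag2CrO4(s) ⇌ 2 Ag^+ + CrO4^2-
With molar solubility s: [Ag^+] = 2s, [CrO4^2-] = s.
Ksp = [Ag^+]^2[CrO4^2-]
So Ksp = (2s)^2 × s = 4s^3
With s = 7.055 × 10^-5: Ksp = 1.40 × 10^-12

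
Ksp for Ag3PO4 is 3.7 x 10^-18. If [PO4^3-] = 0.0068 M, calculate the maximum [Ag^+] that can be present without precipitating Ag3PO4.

Ag3PO4(s) <=> 3 Ag^+ + PO4^3-
Ksp = [Ag^+]^3[PO4^3-]
Precipitation begins when Q = Ksp. With [PO4^3-] = 0.0068 M:
3.7 x 10^-18 = (0.0068) × [Ag^+]^3
[Ag^+] = (3.7 x 10^-18 / 6.8 x 10^-3)^(1/3) = 8.2 × 10^-6 M

[Ag^+] = 8.2 × 10^-6 M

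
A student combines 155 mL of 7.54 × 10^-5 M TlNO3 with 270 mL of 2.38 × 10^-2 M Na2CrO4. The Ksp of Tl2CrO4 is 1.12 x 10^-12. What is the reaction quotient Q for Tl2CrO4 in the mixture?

Total volume = 155 + 270 = 425 mL.
[Tl^+] = 7.54 × 10^-5 × (155/425) = 2.750 × 10^-5 M
[CrO4^2-] = 2.38 × 10^-2 × (270/425) = 1.512 × 10^-2 M
Tl2CrO4(s) ⇌ 2 Tl^+(aq) + CrO4^2-(aq), so Q = [Tl^+]^2[CrO4^2-]
Q = (2.750 × 10^-5)^2(1.512 × 10^-2) = 1.14 × 10^-11
Q > Ksp, so Tl2CrO4 will precipitate.

Q = 1.14 × 10^-11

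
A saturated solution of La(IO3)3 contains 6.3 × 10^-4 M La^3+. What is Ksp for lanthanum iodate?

La(IO3)3(s) ⇌ La^3+(aq) + 3 IO3^-(aq)
Stoichiometry gives [IO3^-] = (3/1)[La^3+] = 1.89 x 10^-3 M.
Ksp = [La^3+][IO3^-]^3
Ksp = 6.3 x 10^-4 × (1.89 × 10^-3)^3 = 4.3 × 10^-12

Ksp ≈ 4.3 × 10^-12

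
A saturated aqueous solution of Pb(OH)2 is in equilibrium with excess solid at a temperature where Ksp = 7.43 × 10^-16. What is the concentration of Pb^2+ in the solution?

Pb(OH)2(s) ⇌ Pb^2+ + 2 OH^-
Ksp = [Pb^2+][OH^-]^2
For each mole of Pb(OH)2 that dissolves: [Pb^2+] = s, [OH^-] = 2s.
Ksp = s(2s)^2 = 4s^3
s^3 = 7.43 × 10^-16 / 4, so s = 5.706 × 10^-6 M
[Pb^2+] = s = 5.71 x 10^-6 M

[Pb^2+] = 5.71 × 10^-6 M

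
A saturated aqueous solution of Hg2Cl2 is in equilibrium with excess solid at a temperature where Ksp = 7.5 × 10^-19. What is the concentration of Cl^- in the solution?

Hg2Cl2(s) <=> Hg2^2+ + 2 Cl^-
Ksp = [Hg2^2+][Cl^-]^2
With molar solubility s: [Hg2^2+] = s, [Cl^-] = 2s.
Ksp = s(2s)^2 = 4s^3
s^3 = 7.5 × 10^-19 / 4, so s = 5.72 x 10^-7 M
[Cl^-] = 2s = 1.1 x 10^-6 M

[Cl^-] ≈ 1.1e-6 M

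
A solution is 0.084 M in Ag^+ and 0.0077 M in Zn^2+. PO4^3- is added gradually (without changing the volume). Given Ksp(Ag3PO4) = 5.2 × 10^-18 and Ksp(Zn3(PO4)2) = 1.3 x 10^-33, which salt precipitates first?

Each salt begins to precipitate when Q = Ksp, i.e. when [PO4^3-] reaches its threshold.
For Ag3PO4: 5.2 × 10^-18 = (0.084)^3 × [PO4^3-]  ⇒  [PO4^3-] = 8.8 × 10^-15 M.
For Zn3(PO4)2: 1.3 x 10^-33 = (0.0077)^3 × [PO4^3-]^2  ⇒  [PO4^3-] = 5.3 × 10^-14 M.
The salt with the lower threshold [PO4^3-] precipitates first: Ag3PO4.

Ag3PO4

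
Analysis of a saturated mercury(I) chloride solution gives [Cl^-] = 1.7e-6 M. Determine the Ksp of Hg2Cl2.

Ksp = 2.5 x 10^-18

Hg2Cl2(s) ⇌ Hg2^2+ + 2 Cl^-
Stoichiometry gives [Hg2^2+] = (1/2)[Cl^-] = 8.50 × 10^-7 M.
Ksp = [Hg2^2+][Cl^-]^2
Ksp = 8.50 × 10^-7 × (1.7 × 10^-6)^2 = 2.5 x 10^-18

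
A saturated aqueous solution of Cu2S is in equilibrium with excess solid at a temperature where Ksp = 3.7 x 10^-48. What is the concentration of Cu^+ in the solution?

1.9 × 10^-16 M

Cu2S(s) <=> 2 Cu^+(aq) + S^2-(aq)
Ksp = [Cu^+]^2[S^2-]
Let s = molar solubility. Then [Cu^+] = 2s and [S^2-] = s.
Substituting: Ksp = (2s)^2s = 4s^3
s^3 = 3.7 x 10^-48 / 4, so s = 9.74 × 10^-17 M
[Cu^+] = 2s = 1.9 × 10^-16 M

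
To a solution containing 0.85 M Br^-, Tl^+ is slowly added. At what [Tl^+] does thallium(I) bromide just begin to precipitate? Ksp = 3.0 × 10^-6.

TlBr(s) ⇌ Tl^+(aq) + Br^-(aq)
Ksp = [Tl^+][Br^-]
Precipitation begins when Q = Ksp. With [Br^-] = 0.85 M:
3.0 × 10^-6 = (0.85) × [Tl^+]
[Tl^+] = (3.0 × 10^-6 / 8.5 x 10^-1) = 3.5 x 10^-6 M

[Tl^+] = 3.5e-6 M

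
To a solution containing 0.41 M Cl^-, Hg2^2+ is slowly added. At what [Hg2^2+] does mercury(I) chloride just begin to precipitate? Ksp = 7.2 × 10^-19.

Hg2Cl2(s) <=> Hg2^2+(aq) + 2 Cl^-(aq)
Ksp = [Hg2^2+][Cl^-]^2
Precipitation begins when Q = Ksp. With [Cl^-] = 0.41 M:
7.2 × 10^-19 = (0.41)^2 × [Hg2^2+]
[Hg2^2+] = (7.2 × 10^-19 / 1.68 × 10^-1) = 4.3 × 10^-18 M

4.3e-18 M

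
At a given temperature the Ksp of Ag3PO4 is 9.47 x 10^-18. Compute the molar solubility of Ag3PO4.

s = 2.43 × 10^-5 M

Ag3PO4(s) ⇌ 3 Ag^+ + PO4^3-
Ksp = [Ag^+]^3[PO4^3-]
With molar solubility s: [Ag^+] = 3s, [PO4^3-] = s.
So Ksp = (3s)^3 × s = 27s^4
s^4 = 9.47 x 10^-18 / 27, so s = 2.43 × 10^-5 M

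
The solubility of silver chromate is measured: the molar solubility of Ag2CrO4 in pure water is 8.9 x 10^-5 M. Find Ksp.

Ag2CrO4(s) ⇌ 2 Ag^+ + CrO4^2-
For each mole of Ag2CrO4 that dissolves: [Ag^+] = 2s, [CrO4^2-] = s.
Ksp = [Ag^+]^2[CrO4^2-]
Ksp = (2s)^2s = 4s^3
Ksp = 4 × (8.9 x 10^-5)^3 = 2.8 × 10^-12

Ksp ≈ 2.8e-12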